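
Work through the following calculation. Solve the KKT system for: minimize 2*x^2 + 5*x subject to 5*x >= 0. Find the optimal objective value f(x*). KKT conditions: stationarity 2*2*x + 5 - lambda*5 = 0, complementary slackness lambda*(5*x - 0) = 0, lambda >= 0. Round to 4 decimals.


Step 1: Try lambda = 0 (constraint inactive).
x_unc = -5/(2*2) = -1.25
Check: 5*-1.25 = -6.25 < 0 -- violated!
Step 2: Constraint must be active: 5*x = 0
x* = 0/5 = 0.0
lambda = (2*2*0.0 + 5)/5 = 1.0
Step 3: Compute optimal value.
f(x*) = 2*0.0^2 + 5*0.0 = 0.0


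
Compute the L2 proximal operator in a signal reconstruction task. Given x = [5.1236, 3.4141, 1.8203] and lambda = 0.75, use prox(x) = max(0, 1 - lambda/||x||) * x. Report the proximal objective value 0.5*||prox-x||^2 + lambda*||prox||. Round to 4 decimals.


Step 1: Compute ||x||.
||x|| = 6.4203
Step 2: Compute scaling factor.
scale = max(0, 1 - 0.75/6.4203) = 0.8832
Step 3: prox(x) = [4.5251, 3.0153, 1.6077]
||prox(x)|| = 5.6703
Step 4: Proximal objective.
0.5*||prox-x||^2 = 0.2813
lambda*||prox|| = 4.2527
Total = 4.534


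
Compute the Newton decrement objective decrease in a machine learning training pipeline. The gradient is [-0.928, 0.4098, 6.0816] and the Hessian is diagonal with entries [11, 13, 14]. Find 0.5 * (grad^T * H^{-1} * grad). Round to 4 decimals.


Step 1: H is diagonal, so H^(-1) * g = [-0.0844, 0.0315, 0.4344].
Step 2: g^T H^(-1) g = sum_i g_i^2 / H_ii
  = (-0.928)^2/11 + (0.4098)^2/13 + (6.0816)^2/14
  = 0.0783 + 0.0129 + 2.6418 = 2.7331
Step 3: Objective decrease = 0.5 * g^T H^(-1) g = 1.3665


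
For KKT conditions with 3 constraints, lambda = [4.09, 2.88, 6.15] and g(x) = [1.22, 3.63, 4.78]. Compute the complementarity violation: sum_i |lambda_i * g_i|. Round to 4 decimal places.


KKT complementary slackness check:
lambda_1 * g_1 = 4.09 * 1.22 = 4.9898
lambda_2 * g_2 = 2.88 * 3.63 = 10.4544
lambda_3 * g_3 = 6.15 * 4.78 = 29.397
Total violation = 4.9898 + 10.4544 + 29.397 = 44.8412


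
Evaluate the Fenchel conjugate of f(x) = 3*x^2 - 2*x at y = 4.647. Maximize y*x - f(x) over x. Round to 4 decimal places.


f*(y) = sup_x {y*x - a*x^2 - b*x} = sup_x {(y-b)*x - a*x^2}
FOC: (y - b) - 2a*x = 0 => x* = (y - b)/(2a)
x* = (4.647 + 2)/(2*3) = 1.1078
f*(4.647) = (y-b)^2/(4a) = (4.647 + 2)^2/(4*3)
= 44.1826/12 = 3.6819


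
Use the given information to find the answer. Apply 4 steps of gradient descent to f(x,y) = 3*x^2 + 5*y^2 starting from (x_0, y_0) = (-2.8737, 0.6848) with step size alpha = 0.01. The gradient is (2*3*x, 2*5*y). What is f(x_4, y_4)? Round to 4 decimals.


Gradient descent on f(x,y) = 3*x^2 + 5*y^2.
Starting point: (-2.8737, 0.6848), alpha = 0.01
Step 1: grad_x = 2*3*-2.8737 = -17.2422, grad_y = 2*5*0.6848 = 6.848
  x_1 = -2.8737 - 0.01*-17.2422 = -2.7013
  y_1 = 0.6848 - 0.01*6.848 = 0.6163
Step 2: grad_x = 2*3*-2.7013 = -16.2077, grad_y = 2*5*0.6163 = 6.1632
  x_2 = -2.7013 - 0.01*-16.2077 = -2.5392
  y_2 = 0.6163 - 0.01*6.1632 = 0.5547
Step 3: grad_x = 2*3*-2.5392 = -15.2352, grad_y = 2*5*0.5547 = 5.5469
  x_3 = -2.5392 - 0.01*-15.2352 = -2.3868
  y_3 = 0.5547 - 0.01*5.5469 = 0.4992
Step 4: grad_x = 2*3*-2.3868 = -14.3211, grad_y = 2*5*0.4992 = 4.9922
  x_4 = -2.3868 - 0.01*-14.3211 = -2.2436
  y_4 = 0.4992 - 0.01*4.9922 = 0.4493
f(-2.2436, 0.4493) = 3*(-2.2436)^2 + 5*0.4493^2 = 16.1111


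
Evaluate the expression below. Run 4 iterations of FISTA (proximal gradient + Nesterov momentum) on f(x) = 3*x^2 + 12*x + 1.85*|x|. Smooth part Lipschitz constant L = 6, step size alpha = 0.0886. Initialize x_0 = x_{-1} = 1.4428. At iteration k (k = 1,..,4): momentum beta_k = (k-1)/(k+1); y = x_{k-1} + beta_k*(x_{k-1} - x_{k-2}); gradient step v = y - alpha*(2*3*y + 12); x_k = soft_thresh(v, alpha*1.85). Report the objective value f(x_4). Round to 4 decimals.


FISTA on f(x) = 3*x^2 + 12*x + 1.85*|x|
L = 6, alpha = 0.0886
Iteration 1: beta = 0.0, y = 1.4428 + 0.0*(1.4428 - 1.4428) = 1.4428
  grad(y) = 20.6568, v = y - alpha*grad = -0.3874
  prox(v) = soft_thresh(-0.3874, 0.1639) = -0.2235
Iteration 2: beta = 0.3333, y = -0.2235 + 0.3333*(-0.2235 - 1.4428) = -0.7789
  grad(y) = 7.3265, v = y - alpha*grad = -1.428
  prox(v) = soft_thresh(-1.428, 0.1639) = -1.2641
Iteration 3: beta = 0.5, y = -1.2641 + 0.5*(-1.2641 + 0.2235) = -1.7845
  grad(y) = 1.2933, v = y - alpha*grad = -1.899
  prox(v) = soft_thresh(-1.899, 0.1639) = -1.7351
Iteration 4: beta = 0.6, y = -1.7351 + 0.6*(-1.7351 + 1.2641) = -2.0177
  grad(y) = -0.1064, v = y - alpha*grad = -2.0083
  prox(v) = soft_thresh(-2.0083, 0.1639) = -1.8444
f(x_4) = 3*(-1.8444)^2 + 12*(-1.8444) + 1.85*|-1.8444| = -8.5152


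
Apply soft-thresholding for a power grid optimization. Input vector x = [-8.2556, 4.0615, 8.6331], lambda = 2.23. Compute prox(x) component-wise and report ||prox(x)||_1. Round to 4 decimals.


Soft-thresholding with lambda = 2.23:
prox(-8.2556) = sign(-8.2556)*max(|-8.2556| - 2.23, 0) = -6.0256
prox(4.0615) = sign(4.0615)*max(|4.0615| - 2.23, 0) = 1.8315
prox(8.6331) = sign(8.6331)*max(|8.6331| - 2.23, 0) = 6.4031
prox(x) = [-6.0256, 1.8315, 6.4031]
||prox(x)||_1 = 6.0256 + 1.8315 + 6.4031 = 14.2602


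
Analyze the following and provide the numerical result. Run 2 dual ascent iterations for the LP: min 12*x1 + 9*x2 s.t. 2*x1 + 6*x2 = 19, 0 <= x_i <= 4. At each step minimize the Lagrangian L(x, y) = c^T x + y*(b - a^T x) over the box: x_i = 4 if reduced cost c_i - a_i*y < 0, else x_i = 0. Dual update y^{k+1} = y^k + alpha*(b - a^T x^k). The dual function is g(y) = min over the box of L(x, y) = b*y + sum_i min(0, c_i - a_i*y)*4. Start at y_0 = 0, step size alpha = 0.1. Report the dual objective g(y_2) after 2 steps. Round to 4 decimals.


Dual ascent for LP: min 12*x1 + 9*x2, 2*x1 + 6*x2 = 19, 0 <= x_i <= 4
Step 1: y^k = 0.0, reduced costs: (12.0, 9.0)
  x^k = (0.0, 0.0), subgradient = b - a^T x = 19.0
  y^{k+1} = 0.0 + 0.1*19.0 = 1.9
Step 2: y^k = 1.9, reduced costs: (8.2, -2.4)
  x^k = (0.0, 4.0), subgradient = b - a^T x = -5.0
  y^{k+1} = 1.9 + 0.1*-5.0 = 1.4
Dual objective at y_2 = 1.4: reduced costs (9.2, 0.6), box minimizer x = (0.0, 0.0)
g(y_2) = b*y + (c1 - a1*y)*x1 + (c2 - a2*y)*x2 = 19*1.4 + 9.2*0.0 + 0.6*0.0 = 26.6 + 0.0 + 0.0 = 26.6


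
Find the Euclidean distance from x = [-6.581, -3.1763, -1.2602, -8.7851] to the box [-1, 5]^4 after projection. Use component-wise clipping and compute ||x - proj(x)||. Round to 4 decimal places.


Project each component onto [-1, 5].
clip(-6.581) = -1.0, clip(-3.1763) = -1.0, clip(-1.2602) = -1.0, clip(-8.7851) = -1.0
Projection = [-1.0, -1.0, -1.0, -1.0]
Squared diffs: [31.1476, 4.7363, 0.0677, 60.6078]
Distance = sqrt(96.5594) = 9.8265


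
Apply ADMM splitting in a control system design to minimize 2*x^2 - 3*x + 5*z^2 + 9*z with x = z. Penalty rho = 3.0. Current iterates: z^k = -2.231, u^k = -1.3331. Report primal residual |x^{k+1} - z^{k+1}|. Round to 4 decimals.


ADMM iteration with rho = 3.0, z^k = -2.231, u^k = -1.3331
Step 1: x-update.
Minimize 2*x^2 - 3*x + (3.0/2)*(x + 2.231 - 1.3331)^2
FOC: (2*2 + 3.0)*x = 3 + 3.0*(-2.231 + 1.3331)
x^{k+1} = 0.0438
Step 2: z-update.
Minimize 5*z^2 + 9*z + (3.0/2)*(0.0438 - z - 1.3331)^2
FOC: (2*5 + 3.0)*z = -9 + 3.0*(0.0438 - 1.3331)
z^{k+1} = -0.9898
Step 3: u-update.
u^{k+1} = -1.3331 + 0.0438 + 0.9898 = -0.2995
Step 4: Primal residual = |0.0438 + 0.9898| = 1.0336


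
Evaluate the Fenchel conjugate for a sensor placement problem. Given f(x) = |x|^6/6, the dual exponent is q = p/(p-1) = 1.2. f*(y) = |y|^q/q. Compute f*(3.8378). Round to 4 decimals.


The conjugate exponent q satisfies 1/p + 1/q = 1.
p = 6, so q = 6/(6 - 1) = 1.2
|y|^q = 3.8378^1.2 = 5.0223
f*(3.8378) = 5.0223 / 1.2 = 4.1852


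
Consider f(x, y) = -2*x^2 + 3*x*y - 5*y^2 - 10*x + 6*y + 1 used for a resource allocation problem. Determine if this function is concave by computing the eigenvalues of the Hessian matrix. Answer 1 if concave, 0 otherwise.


The Hessian of f(x,y) = -2*x^2 + 3*x*y - 5*y^2 - 10*x + 6*y + 1 is:
H = [[-4, 3], [3, -10]]
Trace = -4 - 10 = -14
Determinant = -4*-10 - (3)^2 = 31
Discriminant = (-14)^2 - 4*31 = 72.0
Eigenvalues: lambda_1 = -11.2426, lambda_2 = -2.7574
The function is concave.

1


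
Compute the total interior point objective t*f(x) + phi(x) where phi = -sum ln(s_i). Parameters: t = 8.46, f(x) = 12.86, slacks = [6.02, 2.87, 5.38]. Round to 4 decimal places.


Step 1: Compute log-barrier.
ln values: [1.7951, 1.0543, 1.6827]
phi = -(1.7951 + 1.0543 + 1.6827) = -4.5321
Step 2: Compute augmented objective.
t*f(x) = 8.46*12.86 = 108.7956
Total = 108.7956 - 4.5321 = 104.2635


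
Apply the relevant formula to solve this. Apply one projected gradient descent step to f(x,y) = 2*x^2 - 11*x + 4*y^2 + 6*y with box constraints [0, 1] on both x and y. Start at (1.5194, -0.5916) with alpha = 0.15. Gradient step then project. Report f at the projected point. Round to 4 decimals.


Step 1: Compute gradient at (1.5194, -0.5916).
grad_x = 2*2*1.5194 - 11 = -4.9224
grad_y = 2*4*-0.5916 + 6 = 1.2672
Step 2: Gradient step.
x_raw = 1.5194 - 0.15*-4.9224 = 2.2578
y_raw = -0.5916 - 0.15*1.2672 = -0.7817
Step 3: Project onto [0, 1].
x_proj = clip(2.2578) = 1.0
y_proj = clip(-0.7817) = 0.0
Step 4: Evaluate f.
f(1.0, 0.0) = -9.0


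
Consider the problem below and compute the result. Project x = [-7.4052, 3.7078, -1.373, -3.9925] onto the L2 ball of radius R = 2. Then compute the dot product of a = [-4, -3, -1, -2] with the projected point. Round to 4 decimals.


Step 1: Compute ||x|| (intermediates to 6 decimals).
||x|| = sqrt((-7.4052)^2 + 3.7078^2 + (-1.373)^2 + (-3.9925)^2) = 9.295695
Step 2: Project.
Since ||x|| > R, scale = R/||x|| = 2/9.295695 = 0.215153, proj(x) = scale * x
proj(x) = [-1.593251, 0.797744, -0.295405, -0.858998]
Step 3: Dot product.
a^T * proj(x) = -4*(-1.593251) - 3*0.797744 - 1*(-0.295405) - 2*(-0.858998) = 5.9932


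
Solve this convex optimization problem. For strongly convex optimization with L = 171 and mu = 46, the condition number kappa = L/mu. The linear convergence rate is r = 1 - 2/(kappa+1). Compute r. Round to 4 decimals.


Step 1: Compute the condition number.
kappa = L/mu = 171/46 = 3.7174
Step 2: Compute the convergence rate.
r = 1 - 2/(kappa + 1) = 1 - 2*mu/(L + mu) = (L - mu)/(L + mu) = 125/217 = 0.576


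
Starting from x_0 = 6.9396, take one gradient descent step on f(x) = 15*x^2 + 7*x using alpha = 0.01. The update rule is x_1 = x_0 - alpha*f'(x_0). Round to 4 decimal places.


We compute the gradient at x_0 and apply the update.
f'(x) = 30*x + 7
f'(6.9396) = 30*6.9396 + 7 = 215.188
x_1 = 6.9396 - 0.01*215.188 = 4.7877


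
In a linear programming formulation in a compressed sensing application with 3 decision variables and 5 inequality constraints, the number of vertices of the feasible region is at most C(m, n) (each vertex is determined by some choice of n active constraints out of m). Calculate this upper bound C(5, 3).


Each vertex corresponds to some choice of n active constraints out of m, so the number of vertices is at most C(m, n) = m! / (n!(m-n)!).
m = 5, n = 3
Numerator: 5 * 4 * 3
Denominator: 3! = 6
C(5, 3) = 10


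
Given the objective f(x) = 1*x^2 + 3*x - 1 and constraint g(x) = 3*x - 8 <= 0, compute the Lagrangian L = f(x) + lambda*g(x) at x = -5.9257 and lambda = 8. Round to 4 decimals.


Step 1: Evaluate f(x).
f(-5.9257) = 1*(-5.9257)^2 + 3*(-5.9257) - 1 = 16.3368
Step 2: Evaluate g(x).
g(-5.9257) = 3*-5.9257 - 8 = -25.7771
Step 3: Compute Lagrangian.
L = 16.3368 + 8*-25.7771 = -189.88


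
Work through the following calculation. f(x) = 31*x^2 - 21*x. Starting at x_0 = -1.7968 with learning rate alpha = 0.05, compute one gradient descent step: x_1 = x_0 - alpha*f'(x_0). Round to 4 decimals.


We compute the gradient at x_0 and apply the update.
f'(x) = 62*x - 21
f'(-1.7968) = 62*-1.7968 - 21 = -132.4016
x_1 = -1.7968 - 0.05*-132.4016 = 4.8233


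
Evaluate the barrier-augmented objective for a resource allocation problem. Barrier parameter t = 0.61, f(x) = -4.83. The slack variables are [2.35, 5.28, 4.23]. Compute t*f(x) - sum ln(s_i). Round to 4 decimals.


Step 1: Compute log-barrier.
ln values: [0.8544, 1.6639, 1.4422]
phi = -(0.8544 + 1.6639 + 1.4422) = -3.9605
Step 2: Compute augmented objective.
t*f(x) = 0.61*-4.83 = -2.9463
Total = -2.9463 - 3.9605 = -6.9068


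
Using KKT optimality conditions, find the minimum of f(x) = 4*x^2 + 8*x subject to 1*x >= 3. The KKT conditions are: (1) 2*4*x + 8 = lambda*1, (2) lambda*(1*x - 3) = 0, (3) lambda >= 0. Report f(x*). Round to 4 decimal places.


Step 1: Try lambda = 0 (constraint inactive).
x_unc = -8/(2*4) = -1.0
Check: 1*-1.0 = -1.0 < 3 -- violated!
Step 2: Constraint must be active: 1*x = 3
x* = 3/1 = 3.0
lambda = (2*4*3.0 + 8)/1 = 32.0
Step 3: Compute optimal value.
f(x*) = 4*3.0^2 + 8*3.0 = 60.0


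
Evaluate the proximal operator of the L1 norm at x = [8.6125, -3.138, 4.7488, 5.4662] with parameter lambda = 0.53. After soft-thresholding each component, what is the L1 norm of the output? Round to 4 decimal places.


Soft-thresholding with lambda = 0.53:
prox(8.6125) = sign(8.6125)*max(|8.6125| - 0.53, 0) = 8.0825
prox(-3.138) = sign(-3.138)*max(|-3.138| - 0.53, 0) = -2.608
prox(4.7488) = sign(4.7488)*max(|4.7488| - 0.53, 0) = 4.2188
prox(5.4662) = sign(5.4662)*max(|5.4662| - 0.53, 0) = 4.9362
prox(x) = [8.0825, -2.608, 4.2188, 4.9362]
||prox(x)||_1 = 8.0825 + 2.608 + 4.2188 + 4.9362 = 19.8455


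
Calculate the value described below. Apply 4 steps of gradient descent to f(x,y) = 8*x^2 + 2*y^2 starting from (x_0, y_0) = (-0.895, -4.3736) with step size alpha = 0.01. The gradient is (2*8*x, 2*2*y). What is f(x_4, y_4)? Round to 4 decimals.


Gradient descent on f(x,y) = 8*x^2 + 2*y^2.
Starting point: (-0.895, -4.3736), alpha = 0.01
Step 1: grad_x = 2*8*-0.895 = -14.32, grad_y = 2*2*-4.3736 = -17.4944
  x_1 = -0.895 - 0.01*-14.32 = -0.7518
  y_1 = -4.3736 - 0.01*-17.4944 = -4.1987
Step 2: grad_x = 2*8*-0.7518 = -12.0288, grad_y = 2*2*-4.1987 = -16.7946
  x_2 = -0.7518 - 0.01*-12.0288 = -0.6315
  y_2 = -4.1987 - 0.01*-16.7946 = -4.0307
Step 3: grad_x = 2*8*-0.6315 = -10.1042, grad_y = 2*2*-4.0307 = -16.1228
  x_3 = -0.6315 - 0.01*-10.1042 = -0.5305
  y_3 = -4.0307 - 0.01*-16.1228 = -3.8695
Step 4: grad_x = 2*8*-0.5305 = -8.4875, grad_y = 2*2*-3.8695 = -15.4779
  x_4 = -0.5305 - 0.01*-8.4875 = -0.4456
  y_4 = -3.8695 - 0.01*-15.4779 = -3.7147
f(-0.4456, -3.7147) = 8*(-0.4456)^2 + 2*(-3.7147)^2 = 29.1865


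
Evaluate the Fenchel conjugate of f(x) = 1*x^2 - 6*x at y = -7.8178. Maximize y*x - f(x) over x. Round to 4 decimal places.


f*(y) = sup_x {y*x - a*x^2 - b*x} = sup_x {(y-b)*x - a*x^2}
FOC: (y - b) - 2a*x = 0 => x* = (y - b)/(2a)
x* = (-7.8178 + 6)/(2*1) = -0.9089
f*(-7.8178) = (y-b)^2/(4a) = (-7.8178 + 6)^2/(4*1)
= 3.3044/4 = 0.8261


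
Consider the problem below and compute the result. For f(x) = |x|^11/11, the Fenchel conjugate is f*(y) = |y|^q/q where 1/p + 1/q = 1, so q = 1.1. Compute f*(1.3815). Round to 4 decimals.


The conjugate exponent q satisfies 1/p + 1/q = 1.
p = 11, so q = 11/(11 - 1) = 1.1
|y|^q = 1.3815^1.1 = 1.4269
f*(1.3815) = 1.4269 / 1.1 = 1.2972


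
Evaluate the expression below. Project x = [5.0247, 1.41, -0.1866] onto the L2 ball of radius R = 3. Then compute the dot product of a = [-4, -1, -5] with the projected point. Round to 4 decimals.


Step 1: Compute ||x|| (intermediates to 6 decimals).
||x|| = sqrt(5.0247^2 + 1.41^2 + (-0.1866)^2) = 5.222119
Step 2: Project.
Since ||x|| > R, scale = R/||x|| = 3/5.222119 = 0.574479, proj(x) = scale * x
proj(x) = [2.886585, 0.810015, -0.107198]
Step 3: Dot product.
a^T * proj(x) = -4*2.886585 - 1*0.810015 - 5*(-0.107198) = -11.8204


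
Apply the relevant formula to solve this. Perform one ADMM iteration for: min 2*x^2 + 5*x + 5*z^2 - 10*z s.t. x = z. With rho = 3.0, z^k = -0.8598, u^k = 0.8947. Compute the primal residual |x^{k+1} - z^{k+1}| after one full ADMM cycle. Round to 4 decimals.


ADMM iteration with rho = 3.0, z^k = -0.8598, u^k = 0.8947
Step 1: x-update.
Minimize 2*x^2 + 5*x + (3.0/2)*(x + 0.8598 + 0.8947)^2
FOC: (2*2 + 3.0)*x = -5 + 3.0*(-0.8598 - 0.8947)
x^{k+1} = -1.4662
Step 2: z-update.
Minimize 5*z^2 - 10*z + (3.0/2)*(-1.4662 - z + 0.8947)^2
FOC: (2*5 + 3.0)*z = 10 + 3.0*(-1.4662 + 0.8947)
z^{k+1} = 0.6373
Step 3: u-update.
u^{k+1} = 0.8947 - 1.4662 - 0.6373 = -1.2089
Step 4: Primal residual = |-1.4662 - 0.6373| = 2.1036


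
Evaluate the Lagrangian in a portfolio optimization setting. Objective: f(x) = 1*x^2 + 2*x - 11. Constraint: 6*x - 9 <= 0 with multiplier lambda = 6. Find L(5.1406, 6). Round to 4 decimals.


Step 1: Evaluate f(x).
f(5.1406) = 1*5.1406^2 + 2*5.1406 - 11 = 25.707
Step 2: Evaluate g(x).
g(5.1406) = 6*5.1406 - 9 = 21.8436
Step 3: Compute Lagrangian.
L = 25.707 + 6*21.8436 = 156.7686


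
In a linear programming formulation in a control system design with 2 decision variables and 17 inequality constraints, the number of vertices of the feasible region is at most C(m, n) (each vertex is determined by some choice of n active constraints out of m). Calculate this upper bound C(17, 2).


Each vertex corresponds to some choice of n active constraints out of m, so the number of vertices is at most C(m, n) = m! / (n!(m-n)!).
m = 17, n = 2
Numerator: 17 * 16
Denominator: 2! = 2
C(17, 2) = 136


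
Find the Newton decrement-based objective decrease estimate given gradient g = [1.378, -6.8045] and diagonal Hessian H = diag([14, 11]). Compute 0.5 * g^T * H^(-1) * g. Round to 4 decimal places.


Step 1: H is diagonal, so H^(-1) * g = [0.0984, -0.6186].
Step 2: g^T H^(-1) g = sum_i g_i^2 / H_ii
  = (1.378)^2/14 + (-6.8045)^2/11
  = 0.1356 + 4.2092 = 4.3448
Step 3: Objective decrease = 0.5 * g^T H^(-1) g = 2.1724


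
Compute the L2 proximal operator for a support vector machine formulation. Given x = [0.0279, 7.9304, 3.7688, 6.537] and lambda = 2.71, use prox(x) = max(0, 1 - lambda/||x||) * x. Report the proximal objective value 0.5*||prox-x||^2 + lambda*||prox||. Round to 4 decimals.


Step 1: Compute ||x||.
||x|| = 10.9466
Step 2: Compute scaling factor.
scale = max(0, 1 - 2.71/10.9466) = 0.7524
Step 3: prox(x) = [0.021, 5.9671, 2.8358, 4.9187]
||prox(x)|| = 8.2366
Step 4: Proximal objective.
0.5*||prox-x||^2 = 3.6721
lambda*||prox|| = 22.3212
Total = 25.9933


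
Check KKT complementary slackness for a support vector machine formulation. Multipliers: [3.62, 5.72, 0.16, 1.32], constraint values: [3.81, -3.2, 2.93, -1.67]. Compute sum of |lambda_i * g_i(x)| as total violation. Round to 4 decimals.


KKT complementary slackness check:
lambda_1 * g_1 = 3.62 * 3.81 = 13.7922
lambda_2 * g_2 = 5.72 * -3.2 = -18.304
lambda_3 * g_3 = 0.16 * 2.93 = 0.4688
lambda_4 * g_4 = 1.32 * -1.67 = -2.2044
Total violation = 13.7922 + 18.304 + 0.4688 + 2.2044 = 34.7694


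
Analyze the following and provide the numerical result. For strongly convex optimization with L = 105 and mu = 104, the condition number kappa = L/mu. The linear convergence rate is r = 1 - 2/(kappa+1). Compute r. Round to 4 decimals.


Step 1: Compute the condition number.
kappa = L/mu = 105/104 = 1.0096
Step 2: Compute the convergence rate.
r = 1 - 2/(kappa + 1) = 1 - 2*mu/(L + mu) = (L - mu)/(L + mu) = 1/209 = 0.0048


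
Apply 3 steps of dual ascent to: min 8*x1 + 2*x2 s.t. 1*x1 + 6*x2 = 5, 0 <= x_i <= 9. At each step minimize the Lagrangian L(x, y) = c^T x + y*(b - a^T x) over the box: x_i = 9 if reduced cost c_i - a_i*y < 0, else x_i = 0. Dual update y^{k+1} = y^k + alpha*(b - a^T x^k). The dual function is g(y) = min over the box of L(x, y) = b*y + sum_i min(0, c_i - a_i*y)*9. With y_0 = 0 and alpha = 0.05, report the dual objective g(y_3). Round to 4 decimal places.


Dual ascent for LP: min 8*x1 + 2*x2, 1*x1 + 6*x2 = 5, 0 <= x_i <= 9
Step 1: y^k = 0.0, reduced costs: (8.0, 2.0)
  x^k = (0.0, 0.0), subgradient = b - a^T x = 5.0
  y^{k+1} = 0.0 + 0.05*5.0 = 0.25
Step 2: y^k = 0.25, reduced costs: (7.75, 0.5)
  x^k = (0.0, 0.0), subgradient = b - a^T x = 5.0
  y^{k+1} = 0.25 + 0.05*5.0 = 0.5
Step 3: y^k = 0.5, reduced costs: (7.5, -1.0)
  x^k = (0.0, 9.0), subgradient = b - a^T x = -49.0
  y^{k+1} = 0.5 + 0.05*-49.0 = -1.95
Dual objective at y_3 = -1.95: reduced costs (9.95, 13.7), box minimizer x = (0.0, 0.0)
g(y_3) = b*y + (c1 - a1*y)*x1 + (c2 - a2*y)*x2 = 5*(-1.95) + 9.95*0.0 + 13.7*0.0 = -9.75 + 0.0 + 0.0 = -9.75


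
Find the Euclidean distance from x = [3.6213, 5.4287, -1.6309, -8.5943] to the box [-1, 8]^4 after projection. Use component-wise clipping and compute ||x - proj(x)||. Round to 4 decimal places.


Project each component onto [-1, 8].
clip(3.6213) = 3.6213, clip(5.4287) = 5.4287, clip(-1.6309) = -1.0, clip(-8.5943) = -1.0
Projection = [3.6213, 5.4287, -1.0, -1.0]
Squared diffs: [0.0, 0.0, 0.398, 57.6734]
Distance = sqrt(58.0714) = 7.6205


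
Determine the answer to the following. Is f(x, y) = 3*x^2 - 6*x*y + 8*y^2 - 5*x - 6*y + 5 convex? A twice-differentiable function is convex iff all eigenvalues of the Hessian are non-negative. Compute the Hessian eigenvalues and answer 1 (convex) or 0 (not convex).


The Hessian of f(x,y) = 3*x^2 - 6*x*y + 8*y^2 - 5*x - 6*y + 5 is:
H = [[6, -6], [-6, 16]]
Trace = 6 + 16 = 22
Determinant = 6*16 - (-6)^2 = 60
Discriminant = (22)^2 - 4*60 = 244.0
Eigenvalues: lambda_1 = 3.1898, lambda_2 = 18.8102
The function is convex.

1


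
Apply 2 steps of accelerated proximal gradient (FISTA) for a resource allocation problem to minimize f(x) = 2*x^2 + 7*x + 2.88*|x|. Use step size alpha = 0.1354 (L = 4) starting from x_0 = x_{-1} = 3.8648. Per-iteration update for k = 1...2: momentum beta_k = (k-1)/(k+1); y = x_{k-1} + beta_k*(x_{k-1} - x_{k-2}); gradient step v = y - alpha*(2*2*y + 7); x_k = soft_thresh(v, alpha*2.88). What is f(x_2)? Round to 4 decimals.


FISTA on f(x) = 2*x^2 + 7*x + 2.88*|x|
L = 4, alpha = 0.1354
Iteration 1: beta = 0.0, y = 3.8648 + 0.0*(3.8648 - 3.8648) = 3.8648
  grad(y) = 22.4592, v = y - alpha*grad = 0.8238
  prox(v) = soft_thresh(0.8238, 0.39) = 0.4339
Iteration 2: beta = 0.3333, y = 0.4339 + 0.3333*(0.4339 - 3.8648) = -0.7098
  grad(y) = 4.1609, v = y - alpha*grad = -1.2732
  prox(v) = soft_thresh(-1.2732, 0.39) = -0.8832
f(x_2) = 2*(-0.8832)^2 + 7*(-0.8832) + 2.88*|-0.8832| = -2.0787


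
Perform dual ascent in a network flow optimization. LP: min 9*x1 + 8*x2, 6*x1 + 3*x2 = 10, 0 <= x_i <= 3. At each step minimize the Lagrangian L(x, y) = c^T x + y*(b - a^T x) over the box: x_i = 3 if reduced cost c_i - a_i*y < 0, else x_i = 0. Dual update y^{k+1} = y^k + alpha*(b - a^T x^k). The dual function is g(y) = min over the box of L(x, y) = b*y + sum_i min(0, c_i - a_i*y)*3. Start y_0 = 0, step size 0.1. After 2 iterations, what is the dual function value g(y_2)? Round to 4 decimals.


Dual ascent for LP: min 9*x1 + 8*x2, 6*x1 + 3*x2 = 10, 0 <= x_i <= 3
Step 1: y^k = 0.0, reduced costs: (9.0, 8.0)
  x^k = (0.0, 0.0), subgradient = b - a^T x = 10.0
  y^{k+1} = 0.0 + 0.1*10.0 = 1.0
Step 2: y^k = 1.0, reduced costs: (3.0, 5.0)
  x^k = (0.0, 0.0), subgradient = b - a^T x = 10.0
  y^{k+1} = 1.0 + 0.1*10.0 = 2.0
Dual objective at y_2 = 2.0: reduced costs (-3.0, 2.0), box minimizer x = (3.0, 0.0)
g(y_2) = b*y + (c1 - a1*y)*x1 + (c2 - a2*y)*x2 = 10*2.0 + (-3.0)*3.0 + 2.0*0.0 = 20.0 - 9.0 + 0.0 = 11.0


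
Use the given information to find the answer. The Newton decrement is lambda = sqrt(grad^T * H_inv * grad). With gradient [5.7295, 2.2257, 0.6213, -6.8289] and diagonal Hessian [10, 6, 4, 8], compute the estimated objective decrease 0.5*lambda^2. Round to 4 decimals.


Step 1: H is diagonal, so H^(-1) * g = [0.573, 0.371, 0.1553, -0.8536].
Step 2: g^T H^(-1) g = sum_i g_i^2 / H_ii
  = (5.7295)^2/10 + (2.2257)^2/6 + (0.6213)^2/4 + (-6.8289)^2/8
  = 3.2827 + 0.8256 + 0.0965 + 5.8292 = 10.0341
Step 3: Objective decrease = 0.5 * g^T H^(-1) g = 5.017


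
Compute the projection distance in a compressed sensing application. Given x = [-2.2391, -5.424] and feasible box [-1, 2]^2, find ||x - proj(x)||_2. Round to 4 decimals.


Project each component onto [-1, 2].
clip(-2.2391) = -1.0, clip(-5.424) = -1.0
Projection = [-1.0, -1.0]
Squared diffs: [1.5354, 19.5718]
Distance = sqrt(21.1072) = 4.5943


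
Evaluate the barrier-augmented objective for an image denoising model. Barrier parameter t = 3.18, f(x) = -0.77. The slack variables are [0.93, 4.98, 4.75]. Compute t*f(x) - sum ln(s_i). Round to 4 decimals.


Step 1: Compute log-barrier.
ln values: [-0.0726, 1.6054, 1.5581]
phi = -(-0.0726 + 1.6054 + 1.5581) = -3.091
Step 2: Compute augmented objective.
t*f(x) = 3.18*-0.77 = -2.4486
Total = -2.4486 - 3.091 = -5.5396


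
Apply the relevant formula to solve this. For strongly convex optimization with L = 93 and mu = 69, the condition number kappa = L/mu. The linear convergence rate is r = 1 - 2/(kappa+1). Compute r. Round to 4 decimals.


Step 1: Compute the condition number.
kappa = L/mu = 93/69 = 1.3478
Step 2: Compute the convergence rate.
r = 1 - 2/(kappa + 1) = 1 - 2*mu/(L + mu) = (L - mu)/(L + mu) = 24/162 = 0.1481


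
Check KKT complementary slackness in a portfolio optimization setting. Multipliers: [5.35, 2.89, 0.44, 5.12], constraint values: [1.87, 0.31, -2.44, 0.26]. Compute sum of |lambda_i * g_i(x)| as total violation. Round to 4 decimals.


KKT complementary slackness check:
lambda_1 * g_1 = 5.35 * 1.87 = 10.0045
lambda_2 * g_2 = 2.89 * 0.31 = 0.8959
lambda_3 * g_3 = 0.44 * -2.44 = -1.0736
lambda_4 * g_4 = 5.12 * 0.26 = 1.3312
Total violation = 10.0045 + 0.8959 + 1.0736 + 1.3312 = 13.3052


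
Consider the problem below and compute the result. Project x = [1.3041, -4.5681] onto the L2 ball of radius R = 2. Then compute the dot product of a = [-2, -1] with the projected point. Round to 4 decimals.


Step 1: Compute ||x|| (intermediates to 6 decimals).
||x|| = sqrt(1.3041^2 + (-4.5681)^2) = 4.750601
Step 2: Project.
Since ||x|| > R, scale = R/||x|| = 2/4.750601 = 0.420999, proj(x) = scale * x
proj(x) = [0.549025, -1.923166]
Step 3: Dot product.
a^T * proj(x) = -2*0.549025 - 1*(-1.923166) = 0.8251


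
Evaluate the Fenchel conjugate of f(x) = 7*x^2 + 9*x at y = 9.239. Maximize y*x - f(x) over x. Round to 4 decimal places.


f*(y) = sup_x {y*x - a*x^2 - b*x} = sup_x {(y-b)*x - a*x^2}
FOC: (y - b) - 2a*x = 0 => x* = (y - b)/(2a)
x* = (9.239 - 9)/(2*7) = 0.0171
f*(9.239) = (y-b)^2/(4a) = (9.239 - 9)^2/(4*7)
= 0.0571/28 = 0.002


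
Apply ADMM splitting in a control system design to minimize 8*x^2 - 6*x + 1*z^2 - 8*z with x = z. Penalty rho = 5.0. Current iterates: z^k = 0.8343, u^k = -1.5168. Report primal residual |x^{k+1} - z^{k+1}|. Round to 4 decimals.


ADMM iteration with rho = 5.0, z^k = 0.8343, u^k = -1.5168
Step 1: x-update.
Minimize 8*x^2 - 6*x + (5.0/2)*(x - 0.8343 - 1.5168)^2
FOC: (2*8 + 5.0)*x = 6 + 5.0*(0.8343 + 1.5168)
x^{k+1} = 0.8455
Step 2: z-update.
Minimize 1*z^2 - 8*z + (5.0/2)*(0.8455 - z - 1.5168)^2
FOC: (2*1 + 5.0)*z = 8 + 5.0*(0.8455 - 1.5168)
z^{k+1} = 0.6634
Step 3: u-update.
u^{k+1} = -1.5168 + 0.8455 - 0.6634 = -1.3347
Step 4: Primal residual = |0.8455 - 0.6634| = 0.1821


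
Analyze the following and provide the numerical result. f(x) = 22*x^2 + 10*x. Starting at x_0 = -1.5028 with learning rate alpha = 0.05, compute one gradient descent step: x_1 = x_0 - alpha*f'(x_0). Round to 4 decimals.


We compute the gradient at x_0 and apply the update.
f'(x) = 44*x + 10
f'(-1.5028) = 44*-1.5028 + 10 = -56.1232
x_1 = -1.5028 - 0.05*-56.1232 = 1.3034


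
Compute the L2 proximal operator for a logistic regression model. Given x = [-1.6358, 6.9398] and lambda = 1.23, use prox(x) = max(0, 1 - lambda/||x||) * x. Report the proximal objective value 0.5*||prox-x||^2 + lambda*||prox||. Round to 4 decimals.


Step 1: Compute ||x||.
||x|| = 7.13
Step 2: Compute scaling factor.
scale = max(0, 1 - 1.23/7.13) = 0.8275
Step 3: prox(x) = [-1.3536, 5.7426]
||prox(x)|| = 5.9
Step 4: Proximal objective.
0.5*||prox-x||^2 = 0.7565
lambda*||prox|| = 7.257
Total = 8.0134


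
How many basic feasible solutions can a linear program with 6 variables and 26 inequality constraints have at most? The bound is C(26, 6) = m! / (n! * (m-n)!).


Each vertex corresponds to some choice of n active constraints out of m, so the number of vertices is at most C(m, n) = m! / (n!(m-n)!).
m = 26, n = 6
Numerator: 26 * 25 * 24 * 23 * 22 * 21
Denominator: 6! = 720
C(26, 6) = 230230


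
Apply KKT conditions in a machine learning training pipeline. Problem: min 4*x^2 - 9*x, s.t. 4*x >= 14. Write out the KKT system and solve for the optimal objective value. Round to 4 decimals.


Step 1: Try lambda = 0 (constraint inactive).
x_unc = 9/(2*4) = 1.125
Check: 4*1.125 = 4.5 < 14 -- violated!
Step 2: Constraint must be active: 4*x = 14
x* = 14/4 = 3.5
lambda = (2*4*3.5 - 9)/4 = 4.75
Step 3: Compute optimal value.
f(x*) = 4*3.5^2 - 9*3.5 = 17.5


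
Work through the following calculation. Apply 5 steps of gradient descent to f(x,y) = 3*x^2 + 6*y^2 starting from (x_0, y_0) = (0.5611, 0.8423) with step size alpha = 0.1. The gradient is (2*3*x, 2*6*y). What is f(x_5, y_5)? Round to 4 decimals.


Gradient descent on f(x,y) = 3*x^2 + 6*y^2.
Starting point: (0.5611, 0.8423), alpha = 0.1
Step 1: grad_x = 2*3*0.5611 = 3.3666, grad_y = 2*6*0.8423 = 10.1076
  x_1 = 0.5611 - 0.1*3.3666 = 0.2244
  y_1 = 0.8423 - 0.1*10.1076 = -0.1685
Step 2: grad_x = 2*3*0.2244 = 1.3466, grad_y = 2*6*-0.1685 = -2.0215
  x_2 = 0.2244 - 0.1*1.3466 = 0.0898
  y_2 = -0.1685 - 0.1*-2.0215 = 0.0337
Step 3: grad_x = 2*3*0.0898 = 0.5387, grad_y = 2*6*0.0337 = 0.4043
  x_3 = 0.0898 - 0.1*0.5387 = 0.0359
  y_3 = 0.0337 - 0.1*0.4043 = -0.0067
Step 4: grad_x = 2*3*0.0359 = 0.2155, grad_y = 2*6*-0.0067 = -0.0809
  x_4 = 0.0359 - 0.1*0.2155 = 0.0144
  y_4 = -0.0067 - 0.1*-0.0809 = 0.0013
Step 5: grad_x = 2*3*0.0144 = 0.0862, grad_y = 2*6*0.0013 = 0.0162
  x_5 = 0.0144 - 0.1*0.0862 = 0.0057
  y_5 = 0.0013 - 0.1*0.0162 = -0.0003
f(0.0057, -0.0003) = 3*0.0057^2 + 6*(-0.0003)^2 = 0.0001


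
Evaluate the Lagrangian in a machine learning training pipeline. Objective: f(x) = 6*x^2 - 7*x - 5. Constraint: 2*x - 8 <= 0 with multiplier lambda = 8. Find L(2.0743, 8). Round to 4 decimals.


Step 1: Evaluate f(x).
f(2.0743) = 6*2.0743^2 - 7*2.0743 - 5 = 6.2962
Step 2: Evaluate g(x).
g(2.0743) = 2*2.0743 - 8 = -3.8514
Step 3: Compute Lagrangian.
L = 6.2962 + 8*-3.8514 = -24.515


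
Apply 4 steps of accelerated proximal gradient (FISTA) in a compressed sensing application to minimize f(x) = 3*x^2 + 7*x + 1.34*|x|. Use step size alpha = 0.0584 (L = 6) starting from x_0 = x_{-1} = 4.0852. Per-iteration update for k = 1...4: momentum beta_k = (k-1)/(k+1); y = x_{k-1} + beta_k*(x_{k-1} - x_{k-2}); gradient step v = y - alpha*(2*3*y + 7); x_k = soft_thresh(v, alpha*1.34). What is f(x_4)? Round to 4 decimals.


FISTA on f(x) = 3*x^2 + 7*x + 1.34*|x|
L = 6, alpha = 0.0584
Iteration 1: beta = 0.0, y = 4.0852 + 0.0*(4.0852 - 4.0852) = 4.0852
  grad(y) = 31.5112, v = y - alpha*grad = 2.2449
  prox(v) = soft_thresh(2.2449, 0.0783) = 2.1667
Iteration 2: beta = 0.3333, y = 2.1667 + 0.3333*(2.1667 - 4.0852) = 1.5272
  grad(y) = 16.1631, v = y - alpha*grad = 0.5833
  prox(v) = soft_thresh(0.5833, 0.0783) = 0.505
Iteration 3: beta = 0.5, y = 0.505 + 0.5*(0.505 - 2.1667) = -0.3258
  grad(y) = 5.045, v = y - alpha*grad = -0.6205
  prox(v) = soft_thresh(-0.6205, 0.0783) = -0.5422
Iteration 4: beta = 0.6, y = -0.5422 + 0.6*(-0.5422 - 0.505) = -1.1705
  grad(y) = -0.0232, v = y - alpha*grad = -1.1692
  prox(v) = soft_thresh(-1.1692, 0.0783) = -1.0909
f(x_4) = 3*(-1.0909)^2 + 7*(-1.0909) + 1.34*|-1.0909| = -2.6043


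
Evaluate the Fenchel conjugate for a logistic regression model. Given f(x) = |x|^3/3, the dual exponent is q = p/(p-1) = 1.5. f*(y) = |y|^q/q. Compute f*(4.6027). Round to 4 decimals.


The conjugate exponent q satisfies 1/p + 1/q = 1.
p = 3, so q = 3/(3 - 1) = 1.5
|y|^q = 4.6027^1.5 = 9.8746
f*(4.6027) = 9.8746 / 1.5 = 6.5831


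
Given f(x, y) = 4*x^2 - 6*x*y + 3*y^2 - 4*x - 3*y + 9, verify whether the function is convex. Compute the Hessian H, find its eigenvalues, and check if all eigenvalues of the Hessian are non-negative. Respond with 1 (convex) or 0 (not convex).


The Hessian of f(x,y) = 4*x^2 - 6*x*y + 3*y^2 - 4*x - 3*y + 9 is:
H = [[8, -6], [-6, 6]]
Trace = 8 + 6 = 14
Determinant = 8*6 - (-6)^2 = 12
Discriminant = (14)^2 - 4*12 = 148.0
Eigenvalues: lambda_1 = 0.9172, lambda_2 = 13.0828
The function is convex.

1


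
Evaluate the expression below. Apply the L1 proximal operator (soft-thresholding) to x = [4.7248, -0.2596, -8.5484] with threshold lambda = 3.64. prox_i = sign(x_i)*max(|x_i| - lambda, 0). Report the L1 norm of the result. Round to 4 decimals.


Soft-thresholding with lambda = 3.64:
prox(4.7248) = sign(4.7248)*max(|4.7248| - 3.64, 0) = 1.0848
prox(-0.2596) = sign(-0.2596)*max(|-0.2596| - 3.64, 0) = 0.0
prox(-8.5484) = sign(-8.5484)*max(|-8.5484| - 3.64, 0) = -4.9084
prox(x) = [1.0848, 0.0, -4.9084]
||prox(x)||_1 = 1.0848 + 0.0 + 4.9084 = 5.9932


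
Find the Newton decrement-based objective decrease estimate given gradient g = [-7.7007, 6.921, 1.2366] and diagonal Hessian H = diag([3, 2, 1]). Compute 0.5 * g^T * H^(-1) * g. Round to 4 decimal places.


Step 1: H is diagonal, so H^(-1) * g = [-2.5669, 3.4605, 1.2366].
Step 2: g^T H^(-1) g = sum_i g_i^2 / H_ii
  = (-7.7007)^2/3 + (6.921)^2/2 + (1.2366)^2/1
  = 19.7669 + 23.9501 + 1.5292 = 45.2462
Step 3: Objective decrease = 0.5 * g^T H^(-1) g = 22.6231


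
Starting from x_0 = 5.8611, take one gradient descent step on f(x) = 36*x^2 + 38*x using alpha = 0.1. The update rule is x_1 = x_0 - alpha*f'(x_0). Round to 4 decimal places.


We compute the gradient at x_0 and apply the update.
f'(x) = 72*x + 38
f'(5.8611) = 72*5.8611 + 38 = 459.9992
x_1 = 5.8611 - 0.1*459.9992 = -40.1388


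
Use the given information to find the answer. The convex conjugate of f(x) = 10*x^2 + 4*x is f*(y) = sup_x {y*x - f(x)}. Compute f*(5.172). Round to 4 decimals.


f*(y) = sup_x {y*x - a*x^2 - b*x} = sup_x {(y-b)*x - a*x^2}
FOC: (y - b) - 2a*x = 0 => x* = (y - b)/(2a)
x* = (5.172 - 4)/(2*10) = 0.0586
f*(5.172) = (y-b)^2/(4a) = (5.172 - 4)^2/(4*10)
= 1.3736/40 = 0.0343


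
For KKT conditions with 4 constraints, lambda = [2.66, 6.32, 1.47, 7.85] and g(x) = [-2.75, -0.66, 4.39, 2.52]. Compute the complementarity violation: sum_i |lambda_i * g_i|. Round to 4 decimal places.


KKT complementary slackness check:
lambda_1 * g_1 = 2.66 * -2.75 = -7.315
lambda_2 * g_2 = 6.32 * -0.66 = -4.1712
lambda_3 * g_3 = 1.47 * 4.39 = 6.4533
lambda_4 * g_4 = 7.85 * 2.52 = 19.782
Total violation = 7.315 + 4.1712 + 6.4533 + 19.782 = 37.7215


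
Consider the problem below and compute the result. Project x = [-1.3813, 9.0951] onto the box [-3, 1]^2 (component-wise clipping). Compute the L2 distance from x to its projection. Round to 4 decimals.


Project each component onto [-3, 1].
clip(-1.3813) = -1.3813, clip(9.0951) = 1.0
Projection = [-1.3813, 1.0]
Squared diffs: [0.0, 65.5306]
Distance = sqrt(65.5306) = 8.0951


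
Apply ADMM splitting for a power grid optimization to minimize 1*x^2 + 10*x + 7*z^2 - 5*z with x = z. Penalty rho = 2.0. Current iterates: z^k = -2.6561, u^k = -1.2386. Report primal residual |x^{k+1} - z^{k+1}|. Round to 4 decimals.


ADMM iteration with rho = 2.0, z^k = -2.6561, u^k = -1.2386
Step 1: x-update.
Minimize 1*x^2 + 10*x + (2.0/2)*(x + 2.6561 - 1.2386)^2
FOC: (2*1 + 2.0)*x = -10 + 2.0*(-2.6561 + 1.2386)
x^{k+1} = -3.2088
Step 2: z-update.
Minimize 7*z^2 - 5*z + (2.0/2)*(-3.2088 - z - 1.2386)^2
FOC: (2*7 + 2.0)*z = 5 + 2.0*(-3.2088 - 1.2386)
z^{k+1} = -0.2434
Step 3: u-update.
u^{k+1} = -1.2386 - 3.2088 + 0.2434 = -4.2039
Step 4: Primal residual = |-3.2088 + 0.2434| = 2.9653


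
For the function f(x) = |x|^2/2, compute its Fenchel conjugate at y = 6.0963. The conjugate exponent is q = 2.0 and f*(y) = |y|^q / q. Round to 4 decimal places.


The conjugate exponent q satisfies 1/p + 1/q = 1.
p = 2, so q = 2/(2 - 1) = 2.0
|y|^q = 6.0963^2.0 = 37.1649
f*(6.0963) = 37.1649 / 2.0 = 18.5824


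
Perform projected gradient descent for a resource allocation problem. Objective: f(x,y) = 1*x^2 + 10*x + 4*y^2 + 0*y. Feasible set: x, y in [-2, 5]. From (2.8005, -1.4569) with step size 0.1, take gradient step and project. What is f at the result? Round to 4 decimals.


Step 1: Compute gradient at (2.8005, -1.4569).
grad_x = 2*1*2.8005 + 10 = 15.601
grad_y = 2*4*-1.4569 + 0 = -11.6552
Step 2: Gradient step.
x_raw = 2.8005 - 0.1*15.601 = 1.2404
y_raw = -1.4569 - 0.1*-11.6552 = -0.2914
Step 3: Project onto [-2, 5].
x_proj = clip(1.2404) = 1.2404
y_proj = clip(-0.2914) = -0.2914
Step 4: Evaluate f.
f(1.2404, -0.2914) = 14.2822


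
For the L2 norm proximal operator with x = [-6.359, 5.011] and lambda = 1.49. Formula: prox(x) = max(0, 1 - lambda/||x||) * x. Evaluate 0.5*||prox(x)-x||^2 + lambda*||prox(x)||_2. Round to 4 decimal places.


Step 1: Compute ||x||.
||x|| = 8.0961
Step 2: Compute scaling factor.
scale = max(0, 1 - 1.49/8.0961) = 0.816
Step 3: prox(x) = [-5.1887, 4.0888]
||prox(x)|| = 6.6061
Step 4: Proximal objective.
0.5*||prox-x||^2 = 1.1101
lambda*||prox|| = 9.8431
Total = 10.9532


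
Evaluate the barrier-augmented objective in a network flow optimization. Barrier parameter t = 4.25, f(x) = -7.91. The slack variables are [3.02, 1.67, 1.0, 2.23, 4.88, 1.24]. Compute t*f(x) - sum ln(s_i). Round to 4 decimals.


Step 1: Compute log-barrier.
ln values: [1.1053, 0.5128, 0.0, 0.802, 1.5851, 0.2151]
phi = -(1.1053 + 0.5128 + 0.0 + 0.802 + 1.5851 + 0.2151) = -4.2203
Step 2: Compute augmented objective.
t*f(x) = 4.25*-7.91 = -33.6175
Total = -33.6175 - 4.2203 = -37.8378


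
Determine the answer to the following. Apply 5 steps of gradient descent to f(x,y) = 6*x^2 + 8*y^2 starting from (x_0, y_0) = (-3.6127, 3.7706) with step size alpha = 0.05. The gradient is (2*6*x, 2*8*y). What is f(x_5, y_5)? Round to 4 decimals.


Gradient descent on f(x,y) = 6*x^2 + 8*y^2.
Starting point: (-3.6127, 3.7706), alpha = 0.05
Step 1: grad_x = 2*6*-3.6127 = -43.3524, grad_y = 2*8*3.7706 = 60.3296
  x_1 = -3.6127 - 0.05*-43.3524 = -1.4451
  y_1 = 3.7706 - 0.05*60.3296 = 0.7541
Step 2: grad_x = 2*6*-1.4451 = -17.341, grad_y = 2*8*0.7541 = 12.0659
  x_2 = -1.4451 - 0.05*-17.341 = -0.578
  y_2 = 0.7541 - 0.05*12.0659 = 0.1508
Step 3: grad_x = 2*6*-0.578 = -6.9364, grad_y = 2*8*0.1508 = 2.4132
  x_3 = -0.578 - 0.05*-6.9364 = -0.2312
  y_3 = 0.1508 - 0.05*2.4132 = 0.0302
Step 4: grad_x = 2*6*-0.2312 = -2.7746, grad_y = 2*8*0.0302 = 0.4826
  x_4 = -0.2312 - 0.05*-2.7746 = -0.0925
  y_4 = 0.0302 - 0.05*0.4826 = 0.006
Step 5: grad_x = 2*6*-0.0925 = -1.1098, grad_y = 2*8*0.006 = 0.0965
  x_5 = -0.0925 - 0.05*-1.1098 = -0.037
  y_5 = 0.006 - 0.05*0.0965 = 0.0012
f(-0.037, 0.0012) = 6*(-0.037)^2 + 8*0.0012^2 = 0.0082


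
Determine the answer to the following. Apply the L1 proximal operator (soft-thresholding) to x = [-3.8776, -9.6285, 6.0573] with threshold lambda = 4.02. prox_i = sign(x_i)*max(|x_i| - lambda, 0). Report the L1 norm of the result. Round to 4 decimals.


Soft-thresholding with lambda = 4.02:
prox(-3.8776) = sign(-3.8776)*max(|-3.8776| - 4.02, 0) = 0.0
prox(-9.6285) = sign(-9.6285)*max(|-9.6285| - 4.02, 0) = -5.6085
prox(6.0573) = sign(6.0573)*max(|6.0573| - 4.02, 0) = 2.0373
prox(x) = [0.0, -5.6085, 2.0373]
||prox(x)||_1 = 0.0 + 5.6085 + 2.0373 = 7.6458


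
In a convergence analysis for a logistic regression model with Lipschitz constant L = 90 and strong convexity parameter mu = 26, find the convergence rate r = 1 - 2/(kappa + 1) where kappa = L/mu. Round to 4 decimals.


Step 1: Compute the condition number.
kappa = L/mu = 90/26 = 3.4615
Step 2: Compute the convergence rate.
r = 1 - 2/(kappa + 1) = 1 - 2*mu/(L + mu) = (L - mu)/(L + mu) = 64/116 = 0.5517


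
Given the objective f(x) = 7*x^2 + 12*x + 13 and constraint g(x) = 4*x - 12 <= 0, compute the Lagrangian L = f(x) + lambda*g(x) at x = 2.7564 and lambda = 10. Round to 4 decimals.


Step 1: Evaluate f(x).
f(2.7564) = 7*2.7564^2 + 12*2.7564 + 13 = 99.261
Step 2: Evaluate g(x).
g(2.7564) = 4*2.7564 - 12 = -0.9744
Step 3: Compute Lagrangian.
L = 99.261 + 10*-0.9744 = 89.517


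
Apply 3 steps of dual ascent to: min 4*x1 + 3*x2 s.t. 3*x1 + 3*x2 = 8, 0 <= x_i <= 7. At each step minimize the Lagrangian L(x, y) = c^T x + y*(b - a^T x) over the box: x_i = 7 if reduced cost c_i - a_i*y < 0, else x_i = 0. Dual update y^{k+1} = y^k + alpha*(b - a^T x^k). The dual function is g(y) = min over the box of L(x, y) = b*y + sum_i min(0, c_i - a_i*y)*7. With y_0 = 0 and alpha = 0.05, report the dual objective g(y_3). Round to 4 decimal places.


Dual ascent for LP: min 4*x1 + 3*x2, 3*x1 + 3*x2 = 8, 0 <= x_i <= 7
Step 1: y^k = 0.0, reduced costs: (4.0, 3.0)
  x^k = (0.0, 0.0), subgradient = b - a^T x = 8.0
  y^{k+1} = 0.0 + 0.05*8.0 = 0.4
Step 2: y^k = 0.4, reduced costs: (2.8, 1.8)
  x^k = (0.0, 0.0), subgradient = b - a^T x = 8.0
  y^{k+1} = 0.4 + 0.05*8.0 = 0.8
Step 3: y^k = 0.8, reduced costs: (1.6, 0.6)
  x^k = (0.0, 0.0), subgradient = b - a^T x = 8.0
  y^{k+1} = 0.8 + 0.05*8.0 = 1.2
Dual objective at y_3 = 1.2: reduced costs (0.4, -0.6), box minimizer x = (0.0, 7.0)
g(y_3) = b*y + (c1 - a1*y)*x1 + (c2 - a2*y)*x2 = 8*1.2 + 0.4*0.0 + (-0.6)*7.0 = 9.6 + 0.0 - 4.2 = 5.4
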